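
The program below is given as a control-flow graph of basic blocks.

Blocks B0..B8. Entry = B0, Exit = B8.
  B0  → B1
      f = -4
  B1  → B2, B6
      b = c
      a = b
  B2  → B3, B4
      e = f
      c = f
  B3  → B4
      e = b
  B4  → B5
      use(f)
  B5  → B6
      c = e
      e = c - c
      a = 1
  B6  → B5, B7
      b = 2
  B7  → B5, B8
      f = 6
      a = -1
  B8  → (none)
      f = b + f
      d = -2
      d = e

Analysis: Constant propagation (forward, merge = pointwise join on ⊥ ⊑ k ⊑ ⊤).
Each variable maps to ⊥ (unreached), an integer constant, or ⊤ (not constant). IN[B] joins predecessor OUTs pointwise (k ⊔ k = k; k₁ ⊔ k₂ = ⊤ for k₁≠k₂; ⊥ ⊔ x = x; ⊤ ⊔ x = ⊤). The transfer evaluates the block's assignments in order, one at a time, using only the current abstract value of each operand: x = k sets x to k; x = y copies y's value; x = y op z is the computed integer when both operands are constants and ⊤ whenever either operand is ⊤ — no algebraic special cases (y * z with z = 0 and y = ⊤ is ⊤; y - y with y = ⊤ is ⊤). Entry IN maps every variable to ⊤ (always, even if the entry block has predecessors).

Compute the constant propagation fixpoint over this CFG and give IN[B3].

Converged values:
  B0:   IN=(all ⊤)   OUT={f:-4; rest ⊤}
  B1:   IN={f:-4; rest ⊤}   OUT={f:-4; rest ⊤}
  B2:   IN={f:-4; rest ⊤}   OUT={c:-4, e:-4, f:-4; rest ⊤}
  B3:   IN={c:-4, e:-4, f:-4; rest ⊤}   OUT={c:-4, f:-4; rest ⊤}
  B4:   IN={c:-4, f:-4; rest ⊤}   OUT={c:-4, f:-4; rest ⊤}
  B5:   IN=(all ⊤)   OUT={a:1; rest ⊤}
  B6:   IN=(all ⊤)   OUT={b:2; rest ⊤}
  B7:   IN={b:2; rest ⊤}   OUT={a:-1, b:2, f:6; rest ⊤}
  B8:   IN={a:-1, b:2, f:6; rest ⊤}   OUT={a:-1, b:2, f:8; rest ⊤}

Merge at B3: IN[B3] = OUT[B2] = {a: ⊤, b: ⊤, c: -4, d: ⊤, e: -4, f: -4}

Answer: {a: ⊤, b: ⊤, c: -4, d: ⊤, e: -4, f: -4}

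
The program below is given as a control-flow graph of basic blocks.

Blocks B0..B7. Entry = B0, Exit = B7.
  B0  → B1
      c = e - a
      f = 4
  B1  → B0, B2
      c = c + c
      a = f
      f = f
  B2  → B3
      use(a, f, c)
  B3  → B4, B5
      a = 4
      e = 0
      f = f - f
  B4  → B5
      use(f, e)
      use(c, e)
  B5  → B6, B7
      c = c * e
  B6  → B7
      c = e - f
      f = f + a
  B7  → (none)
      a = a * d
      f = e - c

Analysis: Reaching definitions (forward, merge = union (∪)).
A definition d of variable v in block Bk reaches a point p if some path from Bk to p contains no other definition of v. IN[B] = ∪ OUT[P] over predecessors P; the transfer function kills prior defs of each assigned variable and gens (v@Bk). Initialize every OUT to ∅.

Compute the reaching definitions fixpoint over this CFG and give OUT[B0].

Answer: {a@B1, c@B0, f@B0}

Derivation:
Converged values:
  B0:   IN={a@B1, c@B1, f@B1}   OUT={a@B1, c@B0, f@B0}
  B1:   IN={a@B1, c@B0, f@B0}   OUT={a@B1, c@B1, f@B1}
  B2:   IN={a@B1, c@B1, f@B1}   OUT={a@B1, c@B1, f@B1}
  B3:   IN={a@B1, c@B1, f@B1}   OUT={a@B3, c@B1, e@B3, f@B3}
  B4:   IN={a@B3, c@B1, e@B3, f@B3}   OUT={a@B3, c@B1, e@B3, f@B3}
  B5:   IN={a@B3, c@B1, e@B3, f@B3}   OUT={a@B3, c@B5, e@B3, f@B3}
  B6:   IN={a@B3, c@B5, e@B3, f@B3}   OUT={a@B3, c@B6, e@B3, f@B6}
  B7:   IN={a@B3, c@B5, c@B6, e@B3, f@B3, f@B6}   OUT={a@B7, c@B5, c@B6, e@B3, f@B7}

Merge at B0 (entry node, so the boundary value {} is joined with the incoming edge(s)): IN[B0] = {} ⊔ OUT[B1] = {a@B1, c@B1, f@B1}
Applying B0's transfer function to that IN value gives OUT[B0] (row B0 above).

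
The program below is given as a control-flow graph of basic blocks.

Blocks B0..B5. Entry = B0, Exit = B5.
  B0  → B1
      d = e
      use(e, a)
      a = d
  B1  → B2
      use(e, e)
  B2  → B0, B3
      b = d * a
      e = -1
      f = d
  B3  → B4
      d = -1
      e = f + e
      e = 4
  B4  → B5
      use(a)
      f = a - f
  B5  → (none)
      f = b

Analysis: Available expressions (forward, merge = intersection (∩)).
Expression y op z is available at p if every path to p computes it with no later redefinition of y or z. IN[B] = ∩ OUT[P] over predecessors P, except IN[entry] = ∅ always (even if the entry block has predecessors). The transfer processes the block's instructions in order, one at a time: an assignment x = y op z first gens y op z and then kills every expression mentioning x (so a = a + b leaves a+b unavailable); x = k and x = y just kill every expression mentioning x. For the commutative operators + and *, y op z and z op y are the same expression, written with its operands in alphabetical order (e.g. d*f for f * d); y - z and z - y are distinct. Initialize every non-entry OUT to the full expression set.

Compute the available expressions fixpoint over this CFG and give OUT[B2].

Answer: {a*d}

Working:
Per-block solution:
  B0:  IN={}  OUT={}
  B1:  IN={}  OUT={}
  B2:  IN={}  OUT={a*d}
  B3:  IN={a*d}  OUT={}
  B4:  IN={}  OUT={}
  B5:  IN={}  OUT={}

Merge at B2: IN[B2] = OUT[B1] = {}
Applying B2's transfer function to that IN value gives OUT[B2] (row B2 above).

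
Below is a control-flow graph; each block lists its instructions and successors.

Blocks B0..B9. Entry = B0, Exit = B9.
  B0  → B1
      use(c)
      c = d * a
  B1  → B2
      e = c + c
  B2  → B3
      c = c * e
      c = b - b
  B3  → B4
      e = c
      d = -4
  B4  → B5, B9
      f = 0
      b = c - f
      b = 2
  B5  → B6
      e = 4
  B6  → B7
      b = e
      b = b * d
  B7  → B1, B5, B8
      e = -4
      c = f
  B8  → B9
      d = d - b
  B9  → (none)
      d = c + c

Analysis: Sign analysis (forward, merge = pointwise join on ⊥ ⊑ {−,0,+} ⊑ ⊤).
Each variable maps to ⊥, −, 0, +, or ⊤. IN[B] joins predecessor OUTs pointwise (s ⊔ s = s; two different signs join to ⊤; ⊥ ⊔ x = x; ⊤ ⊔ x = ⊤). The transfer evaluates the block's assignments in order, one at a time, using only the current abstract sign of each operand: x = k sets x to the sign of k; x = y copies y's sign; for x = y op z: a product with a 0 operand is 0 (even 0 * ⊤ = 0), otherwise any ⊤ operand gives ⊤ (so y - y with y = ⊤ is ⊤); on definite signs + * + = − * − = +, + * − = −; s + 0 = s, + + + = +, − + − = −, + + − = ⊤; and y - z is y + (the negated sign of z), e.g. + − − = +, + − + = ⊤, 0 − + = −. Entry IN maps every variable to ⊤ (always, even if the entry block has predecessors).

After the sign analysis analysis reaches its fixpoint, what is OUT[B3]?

Fixpoint table:
  B0:  IN=(all ⊤)  OUT=(all ⊤)
  B1:  IN=(all ⊤)  OUT=(all ⊤)
  B2:  IN=(all ⊤)  OUT=(all ⊤)
  B3:  IN=(all ⊤)  OUT={d:-; rest ⊤}
  B4:  IN={d:-; rest ⊤}  OUT={b:+, d:-, f:0; rest ⊤}
  B5:  IN={d:-, f:0; rest ⊤}  OUT={d:-, e:+, f:0; rest ⊤}
  B6:  IN={d:-, e:+, f:0; rest ⊤}  OUT={b:-, d:-, e:+, f:0; rest ⊤}
  B7:  IN={b:-, d:-, e:+, f:0; rest ⊤}  OUT={b:-, c:0, d:-, e:-, f:0; rest ⊤}
  B8:  IN={b:-, c:0, d:-, e:-, f:0; rest ⊤}  OUT={b:-, c:0, e:-, f:0; rest ⊤}
  B9:  IN={f:0; rest ⊤}  OUT={f:0; rest ⊤}

Merge at B3: IN[B3] = OUT[B2] = {a: ⊤, b: ⊤, c: ⊤, d: ⊤, e: ⊤, f: ⊤}
Applying B3's transfer function to that IN value gives OUT[B3] (row B3 above).

Answer: {a: ⊤, b: ⊤, c: ⊤, d: -, e: ⊤, f: ⊤}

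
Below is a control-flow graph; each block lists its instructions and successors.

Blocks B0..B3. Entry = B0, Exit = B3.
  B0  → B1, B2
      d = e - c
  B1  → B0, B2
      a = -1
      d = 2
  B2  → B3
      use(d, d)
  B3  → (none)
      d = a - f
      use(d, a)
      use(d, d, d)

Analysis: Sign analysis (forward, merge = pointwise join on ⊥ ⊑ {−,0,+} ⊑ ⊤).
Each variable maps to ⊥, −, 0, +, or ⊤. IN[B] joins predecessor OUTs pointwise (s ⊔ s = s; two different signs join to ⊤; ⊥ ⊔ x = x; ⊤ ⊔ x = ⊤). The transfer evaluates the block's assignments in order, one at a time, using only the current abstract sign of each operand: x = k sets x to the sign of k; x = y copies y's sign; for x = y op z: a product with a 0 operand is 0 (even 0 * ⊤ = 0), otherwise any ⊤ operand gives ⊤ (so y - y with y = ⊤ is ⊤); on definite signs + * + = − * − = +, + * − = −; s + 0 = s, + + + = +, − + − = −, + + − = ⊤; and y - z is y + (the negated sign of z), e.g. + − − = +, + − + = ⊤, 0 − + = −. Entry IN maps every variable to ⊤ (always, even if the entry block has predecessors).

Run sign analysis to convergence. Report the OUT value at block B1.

Converged values:
  B0:  IN=(all ⊤)  OUT=(all ⊤)
  B1:  IN=(all ⊤)  OUT={a:-, d:+; rest ⊤}
  B2:  IN=(all ⊤)  OUT=(all ⊤)
  B3:  IN=(all ⊤)  OUT=(all ⊤)

Merge at B1: IN[B1] = OUT[B0] = {a: ⊤, b: ⊤, c: ⊤, d: ⊤, e: ⊤, f: ⊤}
Applying B1's transfer function to that IN value gives OUT[B1] (row B1 above).

Answer: {a: -, b: ⊤, c: ⊤, d: +, e: ⊤, f: ⊤}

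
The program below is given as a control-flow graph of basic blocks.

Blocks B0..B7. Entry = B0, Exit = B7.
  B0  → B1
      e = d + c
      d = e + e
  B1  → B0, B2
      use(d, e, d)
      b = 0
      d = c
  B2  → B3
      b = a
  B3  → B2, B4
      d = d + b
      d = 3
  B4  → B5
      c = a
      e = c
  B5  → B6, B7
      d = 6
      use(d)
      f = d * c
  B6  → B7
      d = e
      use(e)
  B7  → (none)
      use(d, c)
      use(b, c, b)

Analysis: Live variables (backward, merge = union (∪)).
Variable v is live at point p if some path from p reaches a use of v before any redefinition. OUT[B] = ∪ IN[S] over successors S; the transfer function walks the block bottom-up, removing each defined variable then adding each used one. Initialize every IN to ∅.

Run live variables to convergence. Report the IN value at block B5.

Per-block solution:
  B0: | IN={a, c, d} | OUT={a, c, d, e}
  B1: | IN={a, c, d, e} | OUT={a, c, d}
  B2: | IN={a, d} | OUT={a, b, d}
  B3: | IN={a, b, d} | OUT={a, b, d}
  B4: | IN={a, b} | OUT={b, c, e}
  B5: | IN={b, c, e} | OUT={b, c, d, e}
  B6: | IN={b, c, e} | OUT={b, c, d}
  B7: | IN={b, c, d} | OUT={}

Merge at B5: OUT[B5] = IN[B6] ⊔ IN[B7] = {b, c, d, e}
Applying B5's transfer function to that OUT value gives IN[B5] (row B5 above).

Answer: {b, c, e}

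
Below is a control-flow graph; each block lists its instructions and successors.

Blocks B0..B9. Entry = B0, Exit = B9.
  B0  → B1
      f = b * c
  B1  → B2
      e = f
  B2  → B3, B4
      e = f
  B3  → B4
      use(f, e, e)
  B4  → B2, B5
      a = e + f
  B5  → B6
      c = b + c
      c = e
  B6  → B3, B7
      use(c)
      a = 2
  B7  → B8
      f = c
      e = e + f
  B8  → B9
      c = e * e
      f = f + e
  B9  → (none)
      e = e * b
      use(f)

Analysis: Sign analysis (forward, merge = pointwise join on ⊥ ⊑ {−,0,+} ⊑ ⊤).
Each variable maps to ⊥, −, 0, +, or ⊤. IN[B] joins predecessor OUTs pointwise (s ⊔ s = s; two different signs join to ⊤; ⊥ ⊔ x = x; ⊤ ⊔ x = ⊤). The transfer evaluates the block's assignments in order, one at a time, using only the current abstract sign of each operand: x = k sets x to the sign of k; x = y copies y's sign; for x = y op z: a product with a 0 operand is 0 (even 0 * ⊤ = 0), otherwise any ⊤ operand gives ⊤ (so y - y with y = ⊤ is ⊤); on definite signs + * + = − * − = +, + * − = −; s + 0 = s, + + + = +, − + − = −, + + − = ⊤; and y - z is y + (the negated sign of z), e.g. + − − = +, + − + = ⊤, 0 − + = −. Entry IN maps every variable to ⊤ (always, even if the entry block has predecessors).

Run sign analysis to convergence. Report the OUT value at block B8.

Answer: {a: +, b: ⊤, c: ⊤, d: ⊤, e: ⊤, f: ⊤}

Derivation:
Converged values:
  B0:  IN=(all ⊤)  OUT=(all ⊤)
  B1:  IN=(all ⊤)  OUT=(all ⊤)
  B2:  IN=(all ⊤)  OUT=(all ⊤)
  B3:  IN=(all ⊤)  OUT=(all ⊤)
  B4:  IN=(all ⊤)  OUT=(all ⊤)
  B5:  IN=(all ⊤)  OUT=(all ⊤)
  B6:  IN=(all ⊤)  OUT={a:+; rest ⊤}
  B7:  IN={a:+; rest ⊤}  OUT={a:+; rest ⊤}
  B8:  IN={a:+; rest ⊤}  OUT={a:+; rest ⊤}
  B9:  IN={a:+; rest ⊤}  OUT={a:+; rest ⊤}

Merge at B8: IN[B8] = OUT[B7] = {a: +, b: ⊤, c: ⊤, d: ⊤, e: ⊤, f: ⊤}
Applying B8's transfer function to that IN value gives OUT[B8] (row B8 above).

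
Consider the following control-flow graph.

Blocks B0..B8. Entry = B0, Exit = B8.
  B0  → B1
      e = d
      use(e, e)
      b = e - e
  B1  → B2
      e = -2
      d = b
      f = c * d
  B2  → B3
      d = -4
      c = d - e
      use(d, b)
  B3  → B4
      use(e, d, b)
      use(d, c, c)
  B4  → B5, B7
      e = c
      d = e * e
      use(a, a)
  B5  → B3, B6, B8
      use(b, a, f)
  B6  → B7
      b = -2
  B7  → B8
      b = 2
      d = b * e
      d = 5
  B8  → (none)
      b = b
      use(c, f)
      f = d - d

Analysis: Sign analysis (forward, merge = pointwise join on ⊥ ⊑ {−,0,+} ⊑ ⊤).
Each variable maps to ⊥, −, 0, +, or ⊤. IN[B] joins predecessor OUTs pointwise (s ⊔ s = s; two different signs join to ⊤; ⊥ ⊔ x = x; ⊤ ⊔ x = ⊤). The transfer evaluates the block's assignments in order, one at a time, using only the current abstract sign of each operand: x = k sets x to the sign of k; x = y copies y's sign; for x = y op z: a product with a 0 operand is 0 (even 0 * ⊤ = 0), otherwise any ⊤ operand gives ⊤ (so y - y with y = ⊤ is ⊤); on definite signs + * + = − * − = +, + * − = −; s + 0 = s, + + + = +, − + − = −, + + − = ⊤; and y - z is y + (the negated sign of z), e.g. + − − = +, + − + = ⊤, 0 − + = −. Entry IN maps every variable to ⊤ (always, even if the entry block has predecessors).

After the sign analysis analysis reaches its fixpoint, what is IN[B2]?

Converged values:
  B0: | IN=(all ⊤) | OUT=(all ⊤)
  B1: | IN=(all ⊤) | OUT={e:-; rest ⊤}
  B2: | IN={e:-; rest ⊤} | OUT={d:-, e:-; rest ⊤}
  B3: | IN=(all ⊤) | OUT=(all ⊤)
  B4: | IN=(all ⊤) | OUT=(all ⊤)
  B5: | IN=(all ⊤) | OUT=(all ⊤)
  B6: | IN=(all ⊤) | OUT={b:-; rest ⊤}
  B7: | IN=(all ⊤) | OUT={b:+, d:+; rest ⊤}
  B8: | IN=(all ⊤) | OUT=(all ⊤)

Merge at B2: IN[B2] = OUT[B1] = {a: ⊤, b: ⊤, c: ⊤, d: ⊤, e: -, f: ⊤}

Answer: {a: ⊤, b: ⊤, c: ⊤, d: ⊤, e: -, f: ⊤}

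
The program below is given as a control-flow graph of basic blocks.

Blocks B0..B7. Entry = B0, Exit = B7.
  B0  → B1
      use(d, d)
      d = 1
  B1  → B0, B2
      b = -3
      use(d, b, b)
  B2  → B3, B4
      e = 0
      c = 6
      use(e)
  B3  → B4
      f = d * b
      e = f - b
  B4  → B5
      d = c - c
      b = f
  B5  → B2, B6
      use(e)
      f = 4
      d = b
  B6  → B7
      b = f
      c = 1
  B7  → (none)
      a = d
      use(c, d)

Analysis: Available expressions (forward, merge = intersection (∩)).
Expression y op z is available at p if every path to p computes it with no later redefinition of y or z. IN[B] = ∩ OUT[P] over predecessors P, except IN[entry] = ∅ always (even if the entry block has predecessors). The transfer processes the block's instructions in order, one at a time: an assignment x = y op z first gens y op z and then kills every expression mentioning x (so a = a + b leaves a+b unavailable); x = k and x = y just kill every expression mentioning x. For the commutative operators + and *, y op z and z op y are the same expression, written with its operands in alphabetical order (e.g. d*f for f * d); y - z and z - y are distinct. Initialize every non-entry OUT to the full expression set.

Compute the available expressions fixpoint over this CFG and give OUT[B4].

Fixpoint table:
  B0:   IN={}   OUT={}
  B1:   IN={}   OUT={}
  B2:   IN={}   OUT={}
  B3:   IN={}   OUT={b*d, f-b}
  B4:   IN={}   OUT={c-c}
  B5:   IN={c-c}   OUT={c-c}
  B6:   IN={c-c}   OUT={}
  B7:   IN={}   OUT={}

Merge at B4: IN[B4] = OUT[B2] ∩ OUT[B3] = {}
Applying B4's transfer function to that IN value gives OUT[B4] (row B4 above).

Answer: {c-c}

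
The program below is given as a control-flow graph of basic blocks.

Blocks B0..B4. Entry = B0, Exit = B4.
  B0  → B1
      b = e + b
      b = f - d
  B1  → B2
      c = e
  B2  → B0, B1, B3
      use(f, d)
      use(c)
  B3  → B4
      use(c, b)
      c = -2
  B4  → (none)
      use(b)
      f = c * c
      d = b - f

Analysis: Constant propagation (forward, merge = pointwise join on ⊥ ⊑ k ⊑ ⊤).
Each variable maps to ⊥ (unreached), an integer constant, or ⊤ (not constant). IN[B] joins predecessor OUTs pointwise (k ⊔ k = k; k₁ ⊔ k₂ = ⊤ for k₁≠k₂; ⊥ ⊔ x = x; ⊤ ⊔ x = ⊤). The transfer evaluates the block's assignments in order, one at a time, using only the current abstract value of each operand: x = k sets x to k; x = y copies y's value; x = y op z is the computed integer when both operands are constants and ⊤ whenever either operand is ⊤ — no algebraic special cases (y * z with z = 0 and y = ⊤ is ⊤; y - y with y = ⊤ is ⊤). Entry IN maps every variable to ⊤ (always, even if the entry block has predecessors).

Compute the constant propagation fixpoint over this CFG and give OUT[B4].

Answer: {a: ⊤, b: ⊤, c: -2, d: ⊤, e: ⊤, f: 4}

Working:
Converged values:
  B0:  IN=(all ⊤)  OUT=(all ⊤)
  B1:  IN=(all ⊤)  OUT=(all ⊤)
  B2:  IN=(all ⊤)  OUT=(all ⊤)
  B3:  IN=(all ⊤)  OUT={c:-2; rest ⊤}
  B4:  IN={c:-2; rest ⊤}  OUT={c:-2, f:4; rest ⊤}

Merge at B4: IN[B4] = OUT[B3] = {a: ⊤, b: ⊤, c: -2, d: ⊤, e: ⊤, f: ⊤}
Applying B4's transfer function to that IN value gives OUT[B4] (row B4 above).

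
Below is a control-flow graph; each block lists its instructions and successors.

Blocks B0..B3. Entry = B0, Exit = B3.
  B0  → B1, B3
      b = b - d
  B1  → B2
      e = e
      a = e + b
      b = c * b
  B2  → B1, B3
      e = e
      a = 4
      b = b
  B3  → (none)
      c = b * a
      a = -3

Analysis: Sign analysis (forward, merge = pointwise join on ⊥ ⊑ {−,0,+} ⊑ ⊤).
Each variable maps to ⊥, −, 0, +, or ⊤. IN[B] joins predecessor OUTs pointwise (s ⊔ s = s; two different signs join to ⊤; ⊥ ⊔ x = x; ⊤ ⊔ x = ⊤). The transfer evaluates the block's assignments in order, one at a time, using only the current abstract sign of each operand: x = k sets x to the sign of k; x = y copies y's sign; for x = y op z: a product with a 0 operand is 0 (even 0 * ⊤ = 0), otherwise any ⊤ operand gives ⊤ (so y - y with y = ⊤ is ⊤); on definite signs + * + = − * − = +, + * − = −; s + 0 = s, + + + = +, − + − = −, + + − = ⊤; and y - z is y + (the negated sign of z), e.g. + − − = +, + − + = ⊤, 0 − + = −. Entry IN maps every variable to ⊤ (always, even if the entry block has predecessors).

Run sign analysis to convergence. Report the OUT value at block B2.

Answer: {a: +, b: ⊤, c: ⊤, d: ⊤, e: ⊤, f: ⊤}

Working:
Fixpoint table:
  B0: | IN=(all ⊤) | OUT=(all ⊤)
  B1: | IN=(all ⊤) | OUT=(all ⊤)
  B2: | IN=(all ⊤) | OUT={a:+; rest ⊤}
  B3: | IN=(all ⊤) | OUT={a:-; rest ⊤}

Merge at B2: IN[B2] = OUT[B1] = {a: ⊤, b: ⊤, c: ⊤, d: ⊤, e: ⊤, f: ⊤}
Applying B2's transfer function to that IN value gives OUT[B2] (row B2 above).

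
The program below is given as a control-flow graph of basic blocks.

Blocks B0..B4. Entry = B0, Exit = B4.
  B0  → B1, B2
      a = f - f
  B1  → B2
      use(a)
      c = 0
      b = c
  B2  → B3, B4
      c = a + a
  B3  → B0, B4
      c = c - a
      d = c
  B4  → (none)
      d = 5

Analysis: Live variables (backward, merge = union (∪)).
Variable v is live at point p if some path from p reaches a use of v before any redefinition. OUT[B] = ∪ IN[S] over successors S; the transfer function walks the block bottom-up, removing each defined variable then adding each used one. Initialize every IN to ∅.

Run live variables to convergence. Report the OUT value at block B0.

Answer: {a, f}

Working:
Per-block solution:
  B0:  IN={f}  OUT={a, f}
  B1:  IN={a, f}  OUT={a, f}
  B2:  IN={a, f}  OUT={a, c, f}
  B3:  IN={a, c, f}  OUT={f}
  B4:  IN={}  OUT={}

Merge at B0: OUT[B0] = IN[B1] ⊔ IN[B2] = {a, f}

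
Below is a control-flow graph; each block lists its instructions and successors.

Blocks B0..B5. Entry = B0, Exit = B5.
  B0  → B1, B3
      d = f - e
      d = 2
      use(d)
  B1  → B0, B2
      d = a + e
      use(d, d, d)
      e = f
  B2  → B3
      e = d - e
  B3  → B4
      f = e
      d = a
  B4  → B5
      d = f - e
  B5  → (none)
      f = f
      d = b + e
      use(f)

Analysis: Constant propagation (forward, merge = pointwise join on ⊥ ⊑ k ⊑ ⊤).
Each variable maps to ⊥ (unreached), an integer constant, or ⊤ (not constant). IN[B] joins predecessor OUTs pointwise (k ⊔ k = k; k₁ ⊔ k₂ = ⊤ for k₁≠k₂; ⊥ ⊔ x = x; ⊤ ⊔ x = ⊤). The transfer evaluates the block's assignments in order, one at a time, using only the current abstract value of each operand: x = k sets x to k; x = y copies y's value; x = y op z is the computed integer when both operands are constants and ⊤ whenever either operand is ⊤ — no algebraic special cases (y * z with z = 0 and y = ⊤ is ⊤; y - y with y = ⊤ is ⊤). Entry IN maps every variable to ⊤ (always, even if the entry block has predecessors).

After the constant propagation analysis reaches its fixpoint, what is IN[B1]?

Per-block solution:
  B0:  IN=(all ⊤)  OUT={d:2; rest ⊤}
  B1:  IN={d:2; rest ⊤}  OUT=(all ⊤)
  B2:  IN=(all ⊤)  OUT=(all ⊤)
  B3:  IN=(all ⊤)  OUT=(all ⊤)
  B4:  IN=(all ⊤)  OUT=(all ⊤)
  B5:  IN=(all ⊤)  OUT=(all ⊤)

Merge at B1: IN[B1] = OUT[B0] = {a: ⊤, b: ⊤, c: ⊤, d: 2, e: ⊤, f: ⊤}

Answer: {a: ⊤, b: ⊤, c: ⊤, d: 2, e: ⊤, f: ⊤}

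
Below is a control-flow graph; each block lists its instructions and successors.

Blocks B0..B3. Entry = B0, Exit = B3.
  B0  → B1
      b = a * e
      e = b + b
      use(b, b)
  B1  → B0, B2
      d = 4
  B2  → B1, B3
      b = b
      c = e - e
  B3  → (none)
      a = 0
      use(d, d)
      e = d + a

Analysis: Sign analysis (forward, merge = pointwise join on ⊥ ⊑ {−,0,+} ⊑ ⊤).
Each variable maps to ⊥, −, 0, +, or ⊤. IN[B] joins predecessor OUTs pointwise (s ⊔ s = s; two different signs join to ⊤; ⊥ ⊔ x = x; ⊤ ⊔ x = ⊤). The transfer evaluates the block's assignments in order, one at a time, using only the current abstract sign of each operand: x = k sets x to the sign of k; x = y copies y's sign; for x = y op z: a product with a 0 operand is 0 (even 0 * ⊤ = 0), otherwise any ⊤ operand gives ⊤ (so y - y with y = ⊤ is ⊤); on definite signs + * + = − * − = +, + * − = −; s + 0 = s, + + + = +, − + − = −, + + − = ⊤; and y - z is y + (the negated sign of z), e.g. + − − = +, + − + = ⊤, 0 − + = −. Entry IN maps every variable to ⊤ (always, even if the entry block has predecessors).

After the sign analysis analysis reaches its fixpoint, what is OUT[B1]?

Answer: {a: ⊤, b: ⊤, c: ⊤, d: +, e: ⊤, f: ⊤}

Derivation:
Fixpoint table:
  B0:  IN=(all ⊤)  OUT=(all ⊤)
  B1:  IN=(all ⊤)  OUT={d:+; rest ⊤}
  B2:  IN={d:+; rest ⊤}  OUT={d:+; rest ⊤}
  B3:  IN={d:+; rest ⊤}  OUT={a:0, d:+, e:+; rest ⊤}

Merge at B1: IN[B1] = OUT[B0] ⊔ OUT[B2] = {a: ⊤, b: ⊤, c: ⊤, d: ⊤, e: ⊤, f: ⊤}
Applying B1's transfer function to that IN value gives OUT[B1] (row B1 above).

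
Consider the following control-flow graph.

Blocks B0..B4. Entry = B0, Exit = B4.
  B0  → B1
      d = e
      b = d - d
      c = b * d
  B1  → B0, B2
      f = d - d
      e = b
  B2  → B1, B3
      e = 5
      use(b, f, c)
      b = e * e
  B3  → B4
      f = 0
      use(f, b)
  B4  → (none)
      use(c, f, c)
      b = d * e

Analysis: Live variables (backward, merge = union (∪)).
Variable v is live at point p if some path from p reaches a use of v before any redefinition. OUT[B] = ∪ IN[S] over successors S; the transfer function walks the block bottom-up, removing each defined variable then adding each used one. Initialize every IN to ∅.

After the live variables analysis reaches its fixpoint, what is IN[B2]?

Answer: {b, c, d, f}

Derivation:
Per-block solution:
  B0: | IN={e} | OUT={b, c, d}
  B1: | IN={b, c, d} | OUT={b, c, d, e, f}
  B2: | IN={b, c, d, f} | OUT={b, c, d, e}
  B3: | IN={b, c, d, e} | OUT={c, d, e, f}
  B4: | IN={c, d, e, f} | OUT={}

Merge at B2: OUT[B2] = IN[B1] ⊔ IN[B3] = {b, c, d, e}
Applying B2's transfer function to that OUT value gives IN[B2] (row B2 above).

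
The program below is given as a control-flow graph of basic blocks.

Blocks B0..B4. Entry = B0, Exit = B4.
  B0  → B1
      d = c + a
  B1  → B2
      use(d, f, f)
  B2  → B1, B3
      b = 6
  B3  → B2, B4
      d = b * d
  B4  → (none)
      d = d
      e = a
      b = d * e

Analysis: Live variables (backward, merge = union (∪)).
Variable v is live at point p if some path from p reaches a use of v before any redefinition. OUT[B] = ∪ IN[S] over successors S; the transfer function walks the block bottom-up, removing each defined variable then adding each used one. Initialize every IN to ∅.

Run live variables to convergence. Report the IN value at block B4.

Fixpoint table:
  B0:  IN={a, c, f}  OUT={a, d, f}
  B1:  IN={a, d, f}  OUT={a, d, f}
  B2:  IN={a, d, f}  OUT={a, b, d, f}
  B3:  IN={a, b, d, f}  OUT={a, d, f}
  B4:  IN={a, d}  OUT={}

B4 is the boundary node: OUT[B4] = {}
Applying B4's transfer function to that OUT value gives IN[B4] (row B4 above).

Answer: {a, d}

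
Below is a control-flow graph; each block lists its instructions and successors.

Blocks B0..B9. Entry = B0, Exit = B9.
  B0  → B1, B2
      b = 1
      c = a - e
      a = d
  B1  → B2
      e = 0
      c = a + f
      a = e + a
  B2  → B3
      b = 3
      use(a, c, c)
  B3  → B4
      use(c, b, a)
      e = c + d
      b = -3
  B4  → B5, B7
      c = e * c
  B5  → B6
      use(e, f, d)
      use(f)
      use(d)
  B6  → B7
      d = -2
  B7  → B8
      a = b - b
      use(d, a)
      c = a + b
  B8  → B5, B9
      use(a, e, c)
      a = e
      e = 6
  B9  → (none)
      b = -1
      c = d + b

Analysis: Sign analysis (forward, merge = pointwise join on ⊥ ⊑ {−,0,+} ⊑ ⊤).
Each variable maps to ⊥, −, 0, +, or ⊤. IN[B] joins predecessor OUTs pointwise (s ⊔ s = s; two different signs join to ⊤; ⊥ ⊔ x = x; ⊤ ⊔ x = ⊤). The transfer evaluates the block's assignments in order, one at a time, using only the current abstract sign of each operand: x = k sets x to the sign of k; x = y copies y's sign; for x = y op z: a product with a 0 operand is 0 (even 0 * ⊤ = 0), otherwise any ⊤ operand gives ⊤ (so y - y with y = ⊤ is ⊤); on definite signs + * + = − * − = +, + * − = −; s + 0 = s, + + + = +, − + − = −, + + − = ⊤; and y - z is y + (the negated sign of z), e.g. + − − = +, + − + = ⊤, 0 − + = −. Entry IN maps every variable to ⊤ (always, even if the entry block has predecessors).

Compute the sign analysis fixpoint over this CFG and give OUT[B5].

Answer: {a: ⊤, b: -, c: ⊤, d: ⊤, e: ⊤, f: ⊤}

Working:
Per-block solution:
  B0:   IN=(all ⊤)   OUT={b:+; rest ⊤}
  B1:   IN={b:+; rest ⊤}   OUT={b:+, e:0; rest ⊤}
  B2:   IN={b:+; rest ⊤}   OUT={b:+; rest ⊤}
  B3:   IN={b:+; rest ⊤}   OUT={b:-; rest ⊤}
  B4:   IN={b:-; rest ⊤}   OUT={b:-; rest ⊤}
  B5:   IN={b:-; rest ⊤}   OUT={b:-; rest ⊤}
  B6:   IN={b:-; rest ⊤}   OUT={b:-, d:-; rest ⊤}
  B7:   IN={b:-; rest ⊤}   OUT={b:-; rest ⊤}
  B8:   IN={b:-; rest ⊤}   OUT={b:-, e:+; rest ⊤}
  B9:   IN={b:-, e:+; rest ⊤}   OUT={b:-, e:+; rest ⊤}

Merge at B5: IN[B5] = OUT[B4] ⊔ OUT[B8] = {a: ⊤, b: -, c: ⊤, d: ⊤, e: ⊤, f: ⊤}
Applying B5's transfer function to that IN value gives OUT[B5] (row B5 above).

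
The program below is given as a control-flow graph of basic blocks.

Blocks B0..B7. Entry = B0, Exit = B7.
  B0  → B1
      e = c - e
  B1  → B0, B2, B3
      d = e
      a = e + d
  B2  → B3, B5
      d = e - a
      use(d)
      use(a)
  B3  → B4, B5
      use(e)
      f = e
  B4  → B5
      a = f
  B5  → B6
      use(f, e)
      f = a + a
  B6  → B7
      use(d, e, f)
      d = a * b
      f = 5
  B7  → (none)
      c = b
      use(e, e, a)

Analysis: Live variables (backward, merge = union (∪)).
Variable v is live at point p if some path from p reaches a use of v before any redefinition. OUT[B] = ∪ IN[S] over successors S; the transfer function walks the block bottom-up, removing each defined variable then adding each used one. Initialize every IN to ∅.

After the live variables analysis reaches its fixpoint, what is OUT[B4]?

Answer: {a, b, d, e, f}

Working:
Converged values:
  B0:   IN={b, c, e, f}   OUT={b, c, e, f}
  B1:   IN={b, c, e, f}   OUT={a, b, c, d, e, f}
  B2:   IN={a, b, e, f}   OUT={a, b, d, e, f}
  B3:   IN={a, b, d, e}   OUT={a, b, d, e, f}
  B4:   IN={b, d, e, f}   OUT={a, b, d, e, f}
  B5:   IN={a, b, d, e, f}   OUT={a, b, d, e, f}
  B6:   IN={a, b, d, e, f}   OUT={a, b, e}
  B7:   IN={a, b, e}   OUT={}

Merge at B4: OUT[B4] = IN[B5] = {a, b, d, e, f}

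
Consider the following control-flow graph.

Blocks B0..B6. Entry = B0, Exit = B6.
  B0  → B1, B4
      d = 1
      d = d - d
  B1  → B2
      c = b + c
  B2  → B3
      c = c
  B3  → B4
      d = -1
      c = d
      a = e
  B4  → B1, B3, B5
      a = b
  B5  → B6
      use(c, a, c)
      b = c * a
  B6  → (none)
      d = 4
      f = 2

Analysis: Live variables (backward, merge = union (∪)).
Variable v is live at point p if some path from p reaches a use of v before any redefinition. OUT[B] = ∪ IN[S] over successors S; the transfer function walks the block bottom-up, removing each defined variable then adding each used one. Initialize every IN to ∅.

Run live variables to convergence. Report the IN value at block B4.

Per-block solution:
  B0:  IN={b, c, e}  OUT={b, c, e}
  B1:  IN={b, c, e}  OUT={b, c, e}
  B2:  IN={b, c, e}  OUT={b, e}
  B3:  IN={b, e}  OUT={b, c, e}
  B4:  IN={b, c, e}  OUT={a, b, c, e}
  B5:  IN={a, c}  OUT={}
  B6:  IN={}  OUT={}

Merge at B4: OUT[B4] = IN[B1] ⊔ IN[B3] ⊔ IN[B5] = {a, b, c, e}
Applying B4's transfer function to that OUT value gives IN[B4] (row B4 above).

Answer: {b, c, e}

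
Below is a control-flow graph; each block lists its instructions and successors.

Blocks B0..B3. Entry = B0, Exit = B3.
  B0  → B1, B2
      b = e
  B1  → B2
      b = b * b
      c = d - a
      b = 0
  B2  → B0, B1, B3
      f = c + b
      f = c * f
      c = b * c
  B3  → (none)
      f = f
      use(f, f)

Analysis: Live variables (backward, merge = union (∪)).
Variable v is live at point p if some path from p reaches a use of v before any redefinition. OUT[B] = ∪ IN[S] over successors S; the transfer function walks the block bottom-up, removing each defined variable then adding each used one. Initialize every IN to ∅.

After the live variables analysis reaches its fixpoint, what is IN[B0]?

Answer: {a, c, d, e}

Derivation:
Fixpoint table:
  B0: | IN={a, c, d, e} | OUT={a, b, c, d, e}
  B1: | IN={a, b, d, e} | OUT={a, b, c, d, e}
  B2: | IN={a, b, c, d, e} | OUT={a, b, c, d, e, f}
  B3: | IN={f} | OUT={}

Merge at B0: OUT[B0] = IN[B1] ⊔ IN[B2] = {a, b, c, d, e}
Applying B0's transfer function to that OUT value gives IN[B0] (row B0 above).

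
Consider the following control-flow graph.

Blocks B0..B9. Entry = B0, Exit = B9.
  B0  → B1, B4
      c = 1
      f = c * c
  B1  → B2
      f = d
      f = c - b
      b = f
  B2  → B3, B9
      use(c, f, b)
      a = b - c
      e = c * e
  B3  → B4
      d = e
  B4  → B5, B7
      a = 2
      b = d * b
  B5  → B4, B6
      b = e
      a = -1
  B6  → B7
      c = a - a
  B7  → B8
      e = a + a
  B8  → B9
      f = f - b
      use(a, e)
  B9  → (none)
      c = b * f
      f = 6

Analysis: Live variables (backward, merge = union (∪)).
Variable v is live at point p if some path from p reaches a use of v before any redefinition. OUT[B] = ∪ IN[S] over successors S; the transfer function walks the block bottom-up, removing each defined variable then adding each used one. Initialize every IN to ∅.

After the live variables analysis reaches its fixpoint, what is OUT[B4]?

Answer: {a, b, d, e, f}

Trace:
Converged values:
  B0:  IN={b, d, e}  OUT={b, c, d, e, f}
  B1:  IN={b, c, d, e}  OUT={b, c, e, f}
  B2:  IN={b, c, e, f}  OUT={b, e, f}
  B3:  IN={b, e, f}  OUT={b, d, e, f}
  B4:  IN={b, d, e, f}  OUT={a, b, d, e, f}
  B5:  IN={d, e, f}  OUT={a, b, d, e, f}
  B6:  IN={a, b, f}  OUT={a, b, f}
  B7:  IN={a, b, f}  OUT={a, b, e, f}
  B8:  IN={a, b, e, f}  OUT={b, f}
  B9:  IN={b, f}  OUT={}

Merge at B4: OUT[B4] = IN[B5] ⊔ IN[B7] = {a, b, d, e, f}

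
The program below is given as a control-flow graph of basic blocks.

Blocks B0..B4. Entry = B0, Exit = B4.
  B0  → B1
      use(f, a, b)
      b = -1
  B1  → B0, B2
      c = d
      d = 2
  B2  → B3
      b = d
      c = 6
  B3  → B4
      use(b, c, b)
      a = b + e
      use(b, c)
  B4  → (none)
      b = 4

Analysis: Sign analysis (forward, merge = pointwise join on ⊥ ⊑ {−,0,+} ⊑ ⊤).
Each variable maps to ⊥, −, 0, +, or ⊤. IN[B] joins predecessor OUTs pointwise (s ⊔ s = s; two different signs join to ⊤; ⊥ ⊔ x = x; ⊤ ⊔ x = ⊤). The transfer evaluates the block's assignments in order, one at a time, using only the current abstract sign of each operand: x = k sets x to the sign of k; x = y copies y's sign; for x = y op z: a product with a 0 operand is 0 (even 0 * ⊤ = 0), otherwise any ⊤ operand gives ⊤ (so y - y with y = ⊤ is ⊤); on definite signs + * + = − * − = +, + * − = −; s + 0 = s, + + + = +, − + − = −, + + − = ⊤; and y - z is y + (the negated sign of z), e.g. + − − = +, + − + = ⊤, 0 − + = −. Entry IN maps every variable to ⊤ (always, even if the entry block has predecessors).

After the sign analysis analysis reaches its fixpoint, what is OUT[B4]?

Answer: {a: ⊤, b: +, c: +, d: +, e: ⊤, f: ⊤}

Working:
Fixpoint table:
  B0:  IN=(all ⊤)  OUT={b:-; rest ⊤}
  B1:  IN={b:-; rest ⊤}  OUT={b:-, d:+; rest ⊤}
  B2:  IN={b:-, d:+; rest ⊤}  OUT={b:+, c:+, d:+; rest ⊤}
  B3:  IN={b:+, c:+, d:+; rest ⊤}  OUT={b:+, c:+, d:+; rest ⊤}
  B4:  IN={b:+, c:+, d:+; rest ⊤}  OUT={b:+, c:+, d:+; rest ⊤}

Merge at B4: IN[B4] = OUT[B3] = {a: ⊤, b: +, c: +, d: +, e: ⊤, f: ⊤}
Applying B4's transfer function to that IN value gives OUT[B4] (row B4 above).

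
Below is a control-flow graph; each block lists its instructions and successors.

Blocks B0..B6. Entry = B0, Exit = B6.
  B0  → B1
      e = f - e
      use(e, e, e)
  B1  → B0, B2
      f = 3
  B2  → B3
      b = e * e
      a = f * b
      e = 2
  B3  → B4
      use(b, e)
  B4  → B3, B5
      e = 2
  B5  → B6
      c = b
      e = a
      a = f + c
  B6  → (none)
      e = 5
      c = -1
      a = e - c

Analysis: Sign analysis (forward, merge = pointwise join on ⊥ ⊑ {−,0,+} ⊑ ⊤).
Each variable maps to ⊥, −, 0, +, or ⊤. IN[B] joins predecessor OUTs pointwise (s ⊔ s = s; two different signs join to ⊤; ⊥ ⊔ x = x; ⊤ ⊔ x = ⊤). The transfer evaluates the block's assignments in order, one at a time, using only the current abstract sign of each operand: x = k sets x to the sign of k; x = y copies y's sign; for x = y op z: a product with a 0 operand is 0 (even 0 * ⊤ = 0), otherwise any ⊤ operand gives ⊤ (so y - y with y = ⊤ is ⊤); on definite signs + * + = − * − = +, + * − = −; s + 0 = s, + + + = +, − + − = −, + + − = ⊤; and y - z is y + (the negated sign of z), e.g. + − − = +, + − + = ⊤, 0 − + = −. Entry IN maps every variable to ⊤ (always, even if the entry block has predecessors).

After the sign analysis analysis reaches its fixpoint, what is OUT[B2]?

Answer: {a: ⊤, b: ⊤, c: ⊤, d: ⊤, e: +, f: +}

Trace:
Per-block solution:
  B0:   IN=(all ⊤)   OUT=(all ⊤)
  B1:   IN=(all ⊤)   OUT={f:+; rest ⊤}
  B2:   IN={f:+; rest ⊤}   OUT={e:+, f:+; rest ⊤}
  B3:   IN={e:+, f:+; rest ⊤}   OUT={e:+, f:+; rest ⊤}
  B4:   IN={e:+, f:+; rest ⊤}   OUT={e:+, f:+; rest ⊤}
  B5:   IN={e:+, f:+; rest ⊤}   OUT={f:+; rest ⊤}
  B6:   IN={f:+; rest ⊤}   OUT={a:+, c:-, e:+, f:+; rest ⊤}

Merge at B2: IN[B2] = OUT[B1] = {a: ⊤, b: ⊤, c: ⊤, d: ⊤, e: ⊤, f: +}
Applying B2's transfer function to that IN value gives OUT[B2] (row B2 above).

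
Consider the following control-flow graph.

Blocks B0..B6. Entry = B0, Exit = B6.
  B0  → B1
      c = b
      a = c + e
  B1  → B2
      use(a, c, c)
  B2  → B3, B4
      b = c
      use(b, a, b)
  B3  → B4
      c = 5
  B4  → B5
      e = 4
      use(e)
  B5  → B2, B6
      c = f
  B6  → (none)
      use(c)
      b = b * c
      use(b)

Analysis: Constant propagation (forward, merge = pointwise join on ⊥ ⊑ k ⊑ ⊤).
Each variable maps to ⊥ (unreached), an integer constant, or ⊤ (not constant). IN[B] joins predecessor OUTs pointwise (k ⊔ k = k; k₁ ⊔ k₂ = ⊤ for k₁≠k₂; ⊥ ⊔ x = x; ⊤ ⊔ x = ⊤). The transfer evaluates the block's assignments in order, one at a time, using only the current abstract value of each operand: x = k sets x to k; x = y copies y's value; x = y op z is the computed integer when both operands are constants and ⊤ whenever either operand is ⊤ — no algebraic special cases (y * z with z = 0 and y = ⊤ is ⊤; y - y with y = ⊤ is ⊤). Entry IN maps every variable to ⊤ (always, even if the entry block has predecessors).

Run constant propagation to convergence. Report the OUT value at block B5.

Per-block solution:
  B0:   IN=(all ⊤)   OUT=(all ⊤)
  B1:   IN=(all ⊤)   OUT=(all ⊤)
  B2:   IN=(all ⊤)   OUT=(all ⊤)
  B3:   IN=(all ⊤)   OUT={c:5; rest ⊤}
  B4:   IN=(all ⊤)   OUT={e:4; rest ⊤}
  B5:   IN={e:4; rest ⊤}   OUT={e:4; rest ⊤}
  B6:   IN={e:4; rest ⊤}   OUT={e:4; rest ⊤}

Merge at B5: IN[B5] = OUT[B4] = {a: ⊤, b: ⊤, c: ⊤, d: ⊤, e: 4, f: ⊤}
Applying B5's transfer function to that IN value gives OUT[B5] (row B5 above).

Answer: {a: ⊤, b: ⊤, c: ⊤, d: ⊤, e: 4, f: ⊤}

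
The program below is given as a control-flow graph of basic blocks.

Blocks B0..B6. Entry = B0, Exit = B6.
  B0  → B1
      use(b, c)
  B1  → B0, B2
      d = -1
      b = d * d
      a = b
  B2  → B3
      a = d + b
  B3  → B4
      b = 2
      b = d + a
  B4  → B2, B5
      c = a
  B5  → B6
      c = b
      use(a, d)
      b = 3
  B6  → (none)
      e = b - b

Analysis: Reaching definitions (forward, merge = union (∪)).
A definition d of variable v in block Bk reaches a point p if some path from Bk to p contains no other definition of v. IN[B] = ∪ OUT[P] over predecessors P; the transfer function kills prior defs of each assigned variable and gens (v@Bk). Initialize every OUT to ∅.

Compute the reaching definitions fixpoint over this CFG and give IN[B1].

Fixpoint table:
  B0:  IN={a@B1, b@B1, d@B1}  OUT={a@B1, b@B1, d@B1}
  B1:  IN={a@B1, b@B1, d@B1}  OUT={a@B1, b@B1, d@B1}
  B2:  IN={a@B1, a@B2, b@B1, b@B3, c@B4, d@B1}  OUT={a@B2, b@B1, b@B3, c@B4, d@B1}
  B3:  IN={a@B2, b@B1, b@B3, c@B4, d@B1}  OUT={a@B2, b@B3, c@B4, d@B1}
  B4:  IN={a@B2, b@B3, c@B4, d@B1}  OUT={a@B2, b@B3, c@B4, d@B1}
  B5:  IN={a@B2, b@B3, c@B4, d@B1}  OUT={a@B2, b@B5, c@B5, d@B1}
  B6:  IN={a@B2, b@B5, c@B5, d@B1}  OUT={a@B2, b@B5, c@B5, d@B1, e@B6}

Merge at B1: IN[B1] = OUT[B0] = {a@B1, b@B1, d@B1}

Answer: {a@B1, b@B1, d@B1}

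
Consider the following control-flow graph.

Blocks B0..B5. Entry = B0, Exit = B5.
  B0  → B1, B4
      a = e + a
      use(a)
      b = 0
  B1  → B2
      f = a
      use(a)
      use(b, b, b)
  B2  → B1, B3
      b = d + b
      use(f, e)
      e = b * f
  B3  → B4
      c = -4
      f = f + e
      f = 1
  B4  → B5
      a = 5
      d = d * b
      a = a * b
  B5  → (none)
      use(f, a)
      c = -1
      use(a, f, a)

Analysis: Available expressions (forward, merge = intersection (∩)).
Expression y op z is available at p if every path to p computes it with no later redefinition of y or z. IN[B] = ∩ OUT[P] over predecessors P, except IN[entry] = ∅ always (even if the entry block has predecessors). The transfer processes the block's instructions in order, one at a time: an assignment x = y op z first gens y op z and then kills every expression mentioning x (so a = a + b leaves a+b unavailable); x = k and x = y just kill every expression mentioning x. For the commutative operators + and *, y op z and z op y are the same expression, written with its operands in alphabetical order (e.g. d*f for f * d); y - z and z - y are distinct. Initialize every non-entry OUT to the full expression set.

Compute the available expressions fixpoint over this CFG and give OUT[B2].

Answer: {b*f}

Trace:
Per-block solution:
  B0:   IN={}   OUT={}
  B1:   IN={}   OUT={}
  B2:   IN={}   OUT={b*f}
  B3:   IN={b*f}   OUT={}
  B4:   IN={}   OUT={}
  B5:   IN={}   OUT={}

Merge at B2: IN[B2] = OUT[B1] = {}
Applying B2's transfer function to that IN value gives OUT[B2] (row B2 above).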